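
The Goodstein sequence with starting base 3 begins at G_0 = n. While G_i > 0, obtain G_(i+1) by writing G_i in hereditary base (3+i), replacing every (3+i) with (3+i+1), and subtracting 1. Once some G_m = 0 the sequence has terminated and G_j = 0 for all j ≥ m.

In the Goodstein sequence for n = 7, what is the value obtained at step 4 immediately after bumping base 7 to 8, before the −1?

10

(0) 7|_3 = 2·3 + 1 ↦ 2·4 + 1|_4 = 9 ⇒ 8
(1) 8|_4 = 2·4 ↦ 2·5|_5 = 10 ⇒ 9
(2) 9|_5 = 5 + 4 ↦ 6 + 4|_6 = 10 ⇒ 9
(3) 9|_6 = 6 + 3 ↦ 7 + 3|_7 = 10 ⇒ 9
(4) 9|_7 = 7 + 2 ↦ 8 + 2|_8 = 10 ⇒ 9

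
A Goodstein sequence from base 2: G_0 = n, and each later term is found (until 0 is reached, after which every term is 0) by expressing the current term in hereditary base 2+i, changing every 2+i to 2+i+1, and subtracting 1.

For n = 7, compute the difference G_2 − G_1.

G_0 = 7. HB_2(7) = 2^2 + 2 + 1. Bump = 31. G_1 = 30.
G_1 = 30. HB_3(30) = 3^3 + 3. Bump = 260. G_2 = 259.

229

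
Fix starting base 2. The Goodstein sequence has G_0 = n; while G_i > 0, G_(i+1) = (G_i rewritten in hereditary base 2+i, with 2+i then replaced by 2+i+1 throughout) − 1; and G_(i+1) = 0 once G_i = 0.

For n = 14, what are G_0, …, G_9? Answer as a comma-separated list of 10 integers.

[0] 14 ≡ 2^(2 + 1) + 2^2 + 2 (base 2). Lift 3: 111. −1: 110.
[1] 110 ≡ 3^(3 + 1) + 3^3 + 2 (base 3). Lift 4: 1282. −1: 1281.
[2] 1281 ≡ 4^(4 + 1) + 4^4 + 1 (base 4). Lift 5: 18751. −1: 18750.
[3] 18750 ≡ 5^(5 + 1) + 5^5 (base 5). Lift 6: 326592. −1: 326591.
[4] 326591 ≡ 6^(6 + 1) + 5·6^5 + 5·6^4 + 5·6^3 + 5·6^2 + 5·6 + 5 (base 6). Lift 7: 5862841. −1: 5862840.
[5] 5862840 ≡ 7^(7 + 1) + 5·7^5 + 5·7^4 + 5·7^3 + 5·7^2 + 5·7 + 4 (base 7). Lift 8: 134404972. −1: 134404971.
[6] 134404971 ≡ 8^(8 + 1) + 5·8^5 + 5·8^4 + 5·8^3 + 5·8^2 + 5·8 + 3 (base 8). Lift 9: 3487116549. −1: 3487116548.
[7] 3487116548 ≡ 9^(9 + 1) + 5·9^5 + 5·9^4 + 5·9^3 + 5·9^2 + 5·9 + 2 (base 9). Lift 10: 100000555552. −1: 100000555551.
[8] 100000555551 ≡ 10^(10 + 1) + 5·10^5 + 5·10^4 + 5·10^3 + 5·10^2 + 5·10 + 1 (base 10). Lift 11: 3138429262497. −1: 3138429262496.

14, 110, 1281, 18750, 326591, 5862840, 134404971, 3487116548, 100000555551, 3138429262496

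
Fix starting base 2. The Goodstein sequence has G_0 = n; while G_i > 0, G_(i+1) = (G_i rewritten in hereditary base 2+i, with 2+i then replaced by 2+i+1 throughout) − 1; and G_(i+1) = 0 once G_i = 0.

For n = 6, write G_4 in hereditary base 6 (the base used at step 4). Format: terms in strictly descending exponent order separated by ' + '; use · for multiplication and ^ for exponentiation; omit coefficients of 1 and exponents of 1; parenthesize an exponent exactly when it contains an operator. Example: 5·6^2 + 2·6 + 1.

(0) 6|_2 = 2^2 + 2 ↦ 3^3 + 3|_3 = 30 ⇒ 29
(1) 29|_3 = 3^3 + 2 ↦ 4^4 + 2|_4 = 258 ⇒ 257
(2) 257|_4 = 4^4 + 1 ↦ 5^5 + 1|_5 = 3126 ⇒ 3125
(3) 3125|_5 = 5^5 ↦ 6^6|_6 = 46656 ⇒ 46655
(4) 46655|_6 = 5·6^5 + 5·6^4 + 5·6^3 + 5·6^2 + 5·6 + 5 ↦ 5·7^5 + 5·7^4 + 5·7^3 + 5·7^2 + 5·7 + 5|_7 = 98040 ⇒ 98039

5·6^5 + 5·6^4 + 5·6^3 + 5·6^2 + 5·6 + 5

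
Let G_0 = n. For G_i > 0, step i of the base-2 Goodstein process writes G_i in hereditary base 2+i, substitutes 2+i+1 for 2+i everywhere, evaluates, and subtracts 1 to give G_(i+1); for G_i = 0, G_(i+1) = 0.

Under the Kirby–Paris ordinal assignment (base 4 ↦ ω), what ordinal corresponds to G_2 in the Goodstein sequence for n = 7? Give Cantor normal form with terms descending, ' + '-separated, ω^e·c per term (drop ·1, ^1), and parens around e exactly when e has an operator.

step 0: 7 = 2^2 + 2 + 1; sub 3 for 2: 3^3 + 3 + 1; = 31; G_1 = 31−1 = 30
step 1: 30 = 3^3 + 3; sub 4 for 3: 4^4 + 4; = 260; G_2 = 260−1 = 259
step 2: 259 = 4^4 + 3; sub 5 for 4: 5^5 + 3; = 3128; G_3 = 3128−1 = 3127

ω^ω + 3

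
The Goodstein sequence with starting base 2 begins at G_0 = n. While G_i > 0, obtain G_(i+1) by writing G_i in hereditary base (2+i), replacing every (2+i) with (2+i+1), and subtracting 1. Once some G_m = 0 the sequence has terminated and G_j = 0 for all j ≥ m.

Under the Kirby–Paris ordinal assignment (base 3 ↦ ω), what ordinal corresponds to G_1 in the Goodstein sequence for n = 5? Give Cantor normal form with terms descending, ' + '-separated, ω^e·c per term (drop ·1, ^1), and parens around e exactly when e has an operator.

ω^ω

5 —HB2→ 2^2 + 1 —bump→ 3^3 + 1 = 28 —(−1)→ 27
27 —HB3→ 3^3 —bump→ 4^4 = 256 —(−1)→ 255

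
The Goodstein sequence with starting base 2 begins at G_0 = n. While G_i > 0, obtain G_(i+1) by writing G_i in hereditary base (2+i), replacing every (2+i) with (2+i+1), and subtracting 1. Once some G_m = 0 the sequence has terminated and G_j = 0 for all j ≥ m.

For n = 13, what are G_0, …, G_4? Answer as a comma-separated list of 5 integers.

[0] 13 ≡ 2^(2 + 1) + 2^2 + 1 (base 2). Lift 3: 109. −1: 108.
[1] 108 ≡ 3^(3 + 1) + 3^3 (base 3). Lift 4: 1280. −1: 1279.
[2] 1279 ≡ 4^(4 + 1) + 3·4^3 + 3·4^2 + 3·4 + 3 (base 4). Lift 5: 16093. −1: 16092.
[3] 16092 ≡ 5^(5 + 1) + 3·5^3 + 3·5^2 + 3·5 + 2 (base 5). Lift 6: 280712. −1: 280711.

13, 108, 1279, 16092, 280711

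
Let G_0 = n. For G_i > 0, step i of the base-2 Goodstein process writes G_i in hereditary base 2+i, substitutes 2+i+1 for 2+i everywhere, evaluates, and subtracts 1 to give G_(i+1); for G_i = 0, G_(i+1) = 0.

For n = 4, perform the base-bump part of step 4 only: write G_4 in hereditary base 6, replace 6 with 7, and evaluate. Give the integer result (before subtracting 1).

110

G_0 = 4. HB_2(4) = 2^2. Bump = 27. G_1 = 26.
G_1 = 26. HB_3(26) = 2·3^2 + 2·3 + 2. Bump = 42. G_2 = 41.
G_2 = 41. HB_4(41) = 2·4^2 + 2·4 + 1. Bump = 61. G_3 = 60.
G_3 = 60. HB_5(60) = 2·5^2 + 2·5. Bump = 84. G_4 = 83.
G_4 = 83. HB_6(83) = 2·6^2 + 6 + 5. Bump = 110. G_5 = 109.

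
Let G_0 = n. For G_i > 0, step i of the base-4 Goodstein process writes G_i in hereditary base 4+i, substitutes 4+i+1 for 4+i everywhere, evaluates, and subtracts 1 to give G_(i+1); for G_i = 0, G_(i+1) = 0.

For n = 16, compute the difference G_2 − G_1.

G_0 = 16. HB_4(16) = 4^2. Bump = 25. G_1 = 24.
G_1 = 24. HB_5(24) = 4·5 + 4. Bump = 28. G_2 = 27.

3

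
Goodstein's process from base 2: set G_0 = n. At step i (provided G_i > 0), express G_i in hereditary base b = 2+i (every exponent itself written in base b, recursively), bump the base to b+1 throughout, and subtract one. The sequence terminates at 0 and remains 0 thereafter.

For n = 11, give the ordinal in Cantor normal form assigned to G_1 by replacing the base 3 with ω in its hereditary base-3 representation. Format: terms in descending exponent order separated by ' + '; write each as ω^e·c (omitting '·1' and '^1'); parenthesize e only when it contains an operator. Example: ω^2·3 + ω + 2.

i=0: 11 = 2^(2 + 1) + 2 + 1 (b=2); 2→3: 3^(3 + 1) + 3 + 1 = 85; 85−1 = 84
i=1: 84 = 3^(3 + 1) + 3 (b=3); 3→4: 4^(4 + 1) + 4 = 1028; 1028−1 = 1027

ω^(ω + 1) + ω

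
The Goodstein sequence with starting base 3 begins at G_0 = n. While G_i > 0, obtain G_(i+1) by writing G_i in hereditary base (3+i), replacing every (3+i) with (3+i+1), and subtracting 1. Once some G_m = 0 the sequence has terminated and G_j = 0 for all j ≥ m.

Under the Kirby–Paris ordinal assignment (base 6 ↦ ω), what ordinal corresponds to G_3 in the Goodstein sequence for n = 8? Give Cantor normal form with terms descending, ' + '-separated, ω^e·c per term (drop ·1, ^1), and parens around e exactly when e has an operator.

G_0=8  [base 3] 2·3 + 2  →[3↦4]→  2·4 + 2 = 10  −1 ⇒ G_1=9
G_1=9  [base 4] 2·4 + 1  →[4↦5]→  2·5 + 1 = 11  −1 ⇒ G_2=10
G_2=10  [base 5] 2·5  →[5↦6]→  2·6 = 12  −1 ⇒ G_3=11

ω + 5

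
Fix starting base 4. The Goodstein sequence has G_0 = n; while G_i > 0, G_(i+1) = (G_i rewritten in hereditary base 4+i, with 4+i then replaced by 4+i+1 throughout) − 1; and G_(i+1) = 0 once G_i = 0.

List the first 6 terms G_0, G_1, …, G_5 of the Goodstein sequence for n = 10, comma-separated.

10, 11, 12, 13, 13, 13

G_0 = 10. HB_4(10) = 2·4 + 2. Bump = 12. G_1 = 11.
G_1 = 11. HB_5(11) = 2·5 + 1. Bump = 13. G_2 = 12.
G_2 = 12. HB_6(12) = 2·6. Bump = 14. G_3 = 13.
G_3 = 13. HB_7(13) = 7 + 6. Bump = 14. G_4 = 13.
G_4 = 13. HB_8(13) = 8 + 5. Bump = 14. G_5 = 13.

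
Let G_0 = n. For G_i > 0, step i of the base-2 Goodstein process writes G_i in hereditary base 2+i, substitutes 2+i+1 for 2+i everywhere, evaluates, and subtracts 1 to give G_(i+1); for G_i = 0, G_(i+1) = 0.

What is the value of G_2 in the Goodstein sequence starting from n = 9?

1023

9 —HB2→ 2^(2 + 1) + 1 —bump→ 3^(3 + 1) + 1 = 82 —(−1)→ 81
81 —HB3→ 3^(3 + 1) —bump→ 4^(4 + 1) = 1024 —(−1)→ 1023
1023 —HB4→ 3·4^4 + 3·4^3 + 3·4^2 + 3·4 + 3 —bump→ 3·5^5 + 3·5^3 + 3·5^2 + 3·5 + 3 = 9843 —(−1)→ 9842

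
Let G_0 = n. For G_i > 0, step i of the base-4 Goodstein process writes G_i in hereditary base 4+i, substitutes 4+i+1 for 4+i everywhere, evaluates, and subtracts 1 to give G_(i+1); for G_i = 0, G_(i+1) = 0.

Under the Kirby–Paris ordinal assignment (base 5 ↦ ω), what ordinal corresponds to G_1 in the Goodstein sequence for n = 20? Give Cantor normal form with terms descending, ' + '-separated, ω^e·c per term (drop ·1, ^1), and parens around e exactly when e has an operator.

[0] 20 ≡ 4^2 + 4 (base 4). Lift 5: 30. −1: 29.
[1] 29 ≡ 5^2 + 4 (base 5). Lift 6: 40. −1: 39.

ω^2 + 4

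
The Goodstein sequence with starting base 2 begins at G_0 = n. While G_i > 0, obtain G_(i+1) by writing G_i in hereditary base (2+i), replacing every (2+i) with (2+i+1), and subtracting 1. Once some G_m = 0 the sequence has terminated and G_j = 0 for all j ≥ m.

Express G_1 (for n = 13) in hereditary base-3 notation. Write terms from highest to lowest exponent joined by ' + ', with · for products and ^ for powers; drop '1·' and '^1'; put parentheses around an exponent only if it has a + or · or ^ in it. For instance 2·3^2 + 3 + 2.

[0] 13 ≡ 2^(2 + 1) + 2^2 + 1 (base 2). Lift 3: 109. −1: 108.
[1] 108 ≡ 3^(3 + 1) + 3^3 (base 3). Lift 4: 1280. −1: 1279.

3^(3 + 1) + 3^3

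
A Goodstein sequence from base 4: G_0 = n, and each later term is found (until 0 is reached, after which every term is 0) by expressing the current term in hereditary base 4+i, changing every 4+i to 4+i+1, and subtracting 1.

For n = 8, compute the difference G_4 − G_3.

[0] 8 ≡ 2·4 (base 4). Lift 5: 10. −1: 9.
[1] 9 ≡ 5 + 4 (base 5). Lift 6: 10. −1: 9.
[2] 9 ≡ 6 + 3 (base 6). Lift 7: 10. −1: 9.
[3] 9 ≡ 7 + 2 (base 7). Lift 8: 10. −1: 9.

0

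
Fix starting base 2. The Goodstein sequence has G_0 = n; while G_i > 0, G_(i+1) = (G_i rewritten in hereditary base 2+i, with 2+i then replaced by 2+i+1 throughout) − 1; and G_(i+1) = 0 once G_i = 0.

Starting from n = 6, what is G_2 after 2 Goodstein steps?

257

step 0: 6 = 2^2 + 2; sub 3 for 2: 3^3 + 3; = 30; G_1 = 30−1 = 29
step 1: 29 = 3^3 + 2; sub 4 for 3: 4^4 + 2; = 258; G_2 = 258−1 = 257
step 2: 257 = 4^4 + 1; sub 5 for 4: 5^5 + 1; = 3126; G_3 = 3126−1 = 3125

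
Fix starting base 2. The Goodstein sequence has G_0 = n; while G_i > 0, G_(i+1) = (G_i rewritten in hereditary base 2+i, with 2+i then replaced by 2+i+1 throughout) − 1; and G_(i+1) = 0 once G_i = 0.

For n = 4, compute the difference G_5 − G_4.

G_0=4  [base 2] 2^2  →[2↦3]→  3^3 = 27  −1 ⇒ G_1=26
G_1=26  [base 3] 2·3^2 + 2·3 + 2  →[3↦4]→  2·4^2 + 2·4 + 2 = 42  −1 ⇒ G_2=41
G_2=41  [base 4] 2·4^2 + 2·4 + 1  →[4↦5]→  2·5^2 + 2·5 + 1 = 61  −1 ⇒ G_3=60
G_3=60  [base 5] 2·5^2 + 2·5  →[5↦6]→  2·6^2 + 2·6 = 84  −1 ⇒ G_4=83
G_4=83  [base 6] 2·6^2 + 6 + 5  →[6↦7]→  2·7^2 + 7 + 5 = 110  −1 ⇒ G_5=109

26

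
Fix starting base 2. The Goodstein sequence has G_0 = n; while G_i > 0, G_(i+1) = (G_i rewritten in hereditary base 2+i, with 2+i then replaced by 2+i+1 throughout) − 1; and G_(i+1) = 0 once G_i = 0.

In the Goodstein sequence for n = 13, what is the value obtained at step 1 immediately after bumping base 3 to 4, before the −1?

G_0=13  [base 2] 2^(2 + 1) + 2^2 + 1  →[2↦3]→  3^(3 + 1) + 3^3 + 1 = 109  −1 ⇒ G_1=108
G_1=108  [base 3] 3^(3 + 1) + 3^3  →[3↦4]→  4^(4 + 1) + 4^4 = 1280  −1 ⇒ G_2=1279

1280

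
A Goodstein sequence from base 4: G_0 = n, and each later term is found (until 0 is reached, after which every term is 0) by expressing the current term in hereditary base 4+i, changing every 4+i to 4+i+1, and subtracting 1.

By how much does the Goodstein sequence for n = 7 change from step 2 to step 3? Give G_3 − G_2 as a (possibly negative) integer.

base 4: 7 = 4 + 3; at 5: 5 + 3 = 8; next = 7
base 5: 7 = 5 + 2; at 6: 6 + 2 = 8; next = 7
base 6: 7 = 6 + 1; at 7: 7 + 1 = 8; next = 7

0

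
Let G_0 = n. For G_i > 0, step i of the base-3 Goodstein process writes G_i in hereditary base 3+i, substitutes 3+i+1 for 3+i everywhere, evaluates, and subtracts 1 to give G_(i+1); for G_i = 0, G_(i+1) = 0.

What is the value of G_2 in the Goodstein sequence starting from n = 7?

9

i=0: 7 = 2·3 + 1 (b=3); 3→4: 2·4 + 1 = 9; 9−1 = 8
i=1: 8 = 2·4 (b=4); 4→5: 2·5 = 10; 10−1 = 9
i=2: 9 = 5 + 4 (b=5); 5→6: 6 + 4 = 10; 10−1 = 9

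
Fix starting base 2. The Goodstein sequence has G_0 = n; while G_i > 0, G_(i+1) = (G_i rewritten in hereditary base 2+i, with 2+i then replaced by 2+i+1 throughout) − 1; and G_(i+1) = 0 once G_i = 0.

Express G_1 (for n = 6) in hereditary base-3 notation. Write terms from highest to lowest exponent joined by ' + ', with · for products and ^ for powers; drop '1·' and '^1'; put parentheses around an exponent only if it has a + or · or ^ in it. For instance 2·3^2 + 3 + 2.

3^3 + 2

G_0=6  [base 2] 2^2 + 2  →[2↦3]→  3^3 + 3 = 30  −1 ⇒ G_1=29
G_1=29  [base 3] 3^3 + 2  →[3↦4]→  4^4 + 2 = 258  −1 ⇒ G_2=257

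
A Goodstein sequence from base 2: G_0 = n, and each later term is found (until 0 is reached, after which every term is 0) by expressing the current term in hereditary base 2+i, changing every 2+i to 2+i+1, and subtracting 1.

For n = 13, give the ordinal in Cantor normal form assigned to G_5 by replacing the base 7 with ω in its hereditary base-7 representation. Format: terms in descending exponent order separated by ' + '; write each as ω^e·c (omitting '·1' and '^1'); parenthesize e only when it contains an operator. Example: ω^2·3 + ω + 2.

ω^(ω + 1) + ω^3·3 + ω^2·3 + ω·3

(0) 13|_2 = 2^(2 + 1) + 2^2 + 1 ↦ 3^(3 + 1) + 3^3 + 1|_3 = 109 ⇒ 108
(1) 108|_3 = 3^(3 + 1) + 3^3 ↦ 4^(4 + 1) + 4^4|_4 = 1280 ⇒ 1279
(2) 1279|_4 = 4^(4 + 1) + 3·4^3 + 3·4^2 + 3·4 + 3 ↦ 5^(5 + 1) + 3·5^3 + 3·5^2 + 3·5 + 3|_5 = 16093 ⇒ 16092
(3) 16092|_5 = 5^(5 + 1) + 3·5^3 + 3·5^2 + 3·5 + 2 ↦ 6^(6 + 1) + 3·6^3 + 3·6^2 + 3·6 + 2|_6 = 280712 ⇒ 280711
(4) 280711|_6 = 6^(6 + 1) + 3·6^3 + 3·6^2 + 3·6 + 1 ↦ 7^(7 + 1) + 3·7^3 + 3·7^2 + 3·7 + 1|_7 = 5765999 ⇒ 5765998
(5) 5765998|_7 = 7^(7 + 1) + 3·7^3 + 3·7^2 + 3·7 ↦ 8^(8 + 1) + 3·8^3 + 3·8^2 + 3·8|_8 = 134219480 ⇒ 134219479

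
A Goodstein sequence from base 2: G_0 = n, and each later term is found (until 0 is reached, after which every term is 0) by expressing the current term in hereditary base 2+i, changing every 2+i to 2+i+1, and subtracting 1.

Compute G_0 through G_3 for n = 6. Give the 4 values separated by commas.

step 0: 6 = 2^2 + 2; sub 3 for 2: 3^3 + 3; = 30; G_1 = 30−1 = 29
step 1: 29 = 3^3 + 2; sub 4 for 3: 4^4 + 2; = 258; G_2 = 258−1 = 257
step 2: 257 = 4^4 + 1; sub 5 for 4: 5^5 + 1; = 3126; G_3 = 3126−1 = 3125

6, 29, 257, 3125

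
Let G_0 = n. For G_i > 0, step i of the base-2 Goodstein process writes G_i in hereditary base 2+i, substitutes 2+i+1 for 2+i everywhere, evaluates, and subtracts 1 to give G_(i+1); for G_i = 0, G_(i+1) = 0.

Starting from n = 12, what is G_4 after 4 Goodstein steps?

step 0: 12 = 2^(2 + 1) + 2^2; sub 3 for 2: 3^(3 + 1) + 3^3; = 108; G_1 = 108−1 = 107
step 1: 107 = 3^(3 + 1) + 2·3^2 + 2·3 + 2; sub 4 for 3: 4^(4 + 1) + 2·4^2 + 2·4 + 2; = 1066; G_2 = 1066−1 = 1065
step 2: 1065 = 4^(4 + 1) + 2·4^2 + 2·4 + 1; sub 5 for 4: 5^(5 + 1) + 2·5^2 + 2·5 + 1; = 15686; G_3 = 15686−1 = 15685
step 3: 15685 = 5^(5 + 1) + 2·5^2 + 2·5; sub 6 for 5: 6^(6 + 1) + 2·6^2 + 2·6; = 280020; G_4 = 280020−1 = 280019
step 4: 280019 = 6^(6 + 1) + 2·6^2 + 6 + 5; sub 7 for 6: 7^(7 + 1) + 2·7^2 + 7 + 5; = 5764911; G_5 = 5764911−1 = 5764910

280019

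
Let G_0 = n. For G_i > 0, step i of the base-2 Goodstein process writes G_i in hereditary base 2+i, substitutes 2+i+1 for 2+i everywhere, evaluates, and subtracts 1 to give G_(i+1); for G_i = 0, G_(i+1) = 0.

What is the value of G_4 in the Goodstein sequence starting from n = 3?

G_0 = 3. HB_2(3) = 2 + 1. Bump = 4. G_1 = 3.
G_1 = 3. HB_3(3) = 3. Bump = 4. G_2 = 3.
G_2 = 3. HB_4(3) = 3. Bump = 3. G_3 = 2.
G_3 = 2. HB_5(2) = 2. Bump = 2. G_4 = 1.
G_4 = 1. HB_6(1) = 1. Bump = 1. G_5 = 0.

1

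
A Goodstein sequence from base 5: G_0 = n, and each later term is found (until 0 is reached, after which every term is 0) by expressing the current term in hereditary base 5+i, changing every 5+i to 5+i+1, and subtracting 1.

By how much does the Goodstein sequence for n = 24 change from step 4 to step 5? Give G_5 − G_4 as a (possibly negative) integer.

base 5: 24 = 4·5 + 4; at 6: 4·6 + 4 = 28; next = 27
base 6: 27 = 4·6 + 3; at 7: 4·7 + 3 = 31; next = 30
base 7: 30 = 4·7 + 2; at 8: 4·8 + 2 = 34; next = 33
base 8: 33 = 4·8 + 1; at 9: 4·9 + 1 = 37; next = 36
base 9: 36 = 4·9; at 10: 4·10 = 40; next = 39

3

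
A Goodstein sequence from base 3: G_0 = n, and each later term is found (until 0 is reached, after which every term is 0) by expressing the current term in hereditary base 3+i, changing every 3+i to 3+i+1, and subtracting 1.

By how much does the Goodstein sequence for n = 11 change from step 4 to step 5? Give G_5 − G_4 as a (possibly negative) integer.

11 —HB3→ 3^2 + 2 —bump→ 4^2 + 2 = 18 —(−1)→ 17
17 —HB4→ 4^2 + 1 —bump→ 5^2 + 1 = 26 —(−1)→ 25
25 —HB5→ 5^2 —bump→ 6^2 = 36 —(−1)→ 35
35 —HB6→ 5·6 + 5 —bump→ 5·7 + 5 = 40 —(−1)→ 39
39 —HB7→ 5·7 + 4 —bump→ 5·8 + 4 = 44 —(−1)→ 43

4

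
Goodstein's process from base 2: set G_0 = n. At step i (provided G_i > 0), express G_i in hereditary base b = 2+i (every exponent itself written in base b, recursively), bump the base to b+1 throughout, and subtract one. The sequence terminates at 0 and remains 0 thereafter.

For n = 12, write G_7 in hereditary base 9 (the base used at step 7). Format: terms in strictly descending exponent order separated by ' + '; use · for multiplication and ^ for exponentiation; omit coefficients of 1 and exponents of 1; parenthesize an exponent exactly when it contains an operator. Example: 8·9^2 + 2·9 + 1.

step 0: 12 = 2^(2 + 1) + 2^2; sub 3 for 2: 3^(3 + 1) + 3^3; = 108; G_1 = 108−1 = 107
step 1: 107 = 3^(3 + 1) + 2·3^2 + 2·3 + 2; sub 4 for 3: 4^(4 + 1) + 2·4^2 + 2·4 + 2; = 1066; G_2 = 1066−1 = 1065
step 2: 1065 = 4^(4 + 1) + 2·4^2 + 2·4 + 1; sub 5 for 4: 5^(5 + 1) + 2·5^2 + 2·5 + 1; = 15686; G_3 = 15686−1 = 15685
step 3: 15685 = 5^(5 + 1) + 2·5^2 + 2·5; sub 6 for 5: 6^(6 + 1) + 2·6^2 + 2·6; = 280020; G_4 = 280020−1 = 280019
step 4: 280019 = 6^(6 + 1) + 2·6^2 + 6 + 5; sub 7 for 6: 7^(7 + 1) + 2·7^2 + 7 + 5; = 5764911; G_5 = 5764911−1 = 5764910
step 5: 5764910 = 7^(7 + 1) + 2·7^2 + 7 + 4; sub 8 for 7: 8^(8 + 1) + 2·8^2 + 8 + 4; = 134217868; G_6 = 134217868−1 = 134217867
step 6: 134217867 = 8^(8 + 1) + 2·8^2 + 8 + 3; sub 9 for 8: 9^(9 + 1) + 2·9^2 + 9 + 3; = 3486784575; G_7 = 3486784575−1 = 3486784574
step 7: 3486784574 = 9^(9 + 1) + 2·9^2 + 9 + 2; sub 10 for 9: 10^(10 + 1) + 2·10^2 + 10 + 2; = 100000000212; G_8 = 100000000212−1 = 100000000211

9^(9 + 1) + 2·9^2 + 9 + 2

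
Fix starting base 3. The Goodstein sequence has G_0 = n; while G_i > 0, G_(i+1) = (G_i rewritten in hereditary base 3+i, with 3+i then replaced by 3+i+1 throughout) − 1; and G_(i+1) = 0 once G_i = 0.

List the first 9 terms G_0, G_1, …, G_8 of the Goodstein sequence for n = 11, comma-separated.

i=0: 11 = 3^2 + 2 (b=3); 3→4: 4^2 + 2 = 18; 18−1 = 17
i=1: 17 = 4^2 + 1 (b=4); 4→5: 5^2 + 1 = 26; 26−1 = 25
i=2: 25 = 5^2 (b=5); 5→6: 6^2 = 36; 36−1 = 35
i=3: 35 = 5·6 + 5 (b=6); 6→7: 5·7 + 5 = 40; 40−1 = 39
i=4: 39 = 5·7 + 4 (b=7); 7→8: 5·8 + 4 = 44; 44−1 = 43
i=5: 43 = 5·8 + 3 (b=8); 8→9: 5·9 + 3 = 48; 48−1 = 47
i=6: 47 = 5·9 + 2 (b=9); 9→10: 5·10 + 2 = 52; 52−1 = 51
i=7: 51 = 5·10 + 1 (b=10); 10→11: 5·11 + 1 = 56; 56−1 = 55

11, 17, 25, 35, 39, 43, 47, 51, 55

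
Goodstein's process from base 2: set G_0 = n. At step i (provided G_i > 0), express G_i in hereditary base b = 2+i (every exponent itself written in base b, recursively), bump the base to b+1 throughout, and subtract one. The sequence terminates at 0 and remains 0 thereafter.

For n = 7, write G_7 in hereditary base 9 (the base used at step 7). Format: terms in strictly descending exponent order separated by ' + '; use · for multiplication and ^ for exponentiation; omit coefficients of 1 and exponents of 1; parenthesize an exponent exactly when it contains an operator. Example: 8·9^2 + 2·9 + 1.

i=0: 7 = 2^2 + 2 + 1 (b=2); 2→3: 3^3 + 3 + 1 = 31; 31−1 = 30
i=1: 30 = 3^3 + 3 (b=3); 3→4: 4^4 + 4 = 260; 260−1 = 259
i=2: 259 = 4^4 + 3 (b=4); 4→5: 5^5 + 3 = 3128; 3128−1 = 3127
i=3: 3127 = 5^5 + 2 (b=5); 5→6: 6^6 + 2 = 46658; 46658−1 = 46657
i=4: 46657 = 6^6 + 1 (b=6); 6→7: 7^7 + 1 = 823544; 823544−1 = 823543
i=5: 823543 = 7^7 (b=7); 7→8: 8^8 = 16777216; 16777216−1 = 16777215
i=6: 16777215 = 7·8^7 + 7·8^6 + 7·8^5 + 7·8^4 + 7·8^3 + 7·8^2 + 7·8 + 7 (b=8); 8→9: 7·9^7 + 7·9^6 + 7·9^5 + 7·9^4 + 7·9^3 + 7·9^2 + 7·9 + 7 = 37665880; 37665880−1 = 37665879
i=7: 37665879 = 7·9^7 + 7·9^6 + 7·9^5 + 7·9^4 + 7·9^3 + 7·9^2 + 7·9 + 6 (b=9); 9→10: 7·10^7 + 7·10^6 + 7·10^5 + 7·10^4 + 7·10^3 + 7·10^2 + 7·10 + 6 = 77777776; 77777776−1 = 77777775

7·9^7 + 7·9^6 + 7·9^5 + 7·9^4 + 7·9^3 + 7·9^2 + 7·9 + 6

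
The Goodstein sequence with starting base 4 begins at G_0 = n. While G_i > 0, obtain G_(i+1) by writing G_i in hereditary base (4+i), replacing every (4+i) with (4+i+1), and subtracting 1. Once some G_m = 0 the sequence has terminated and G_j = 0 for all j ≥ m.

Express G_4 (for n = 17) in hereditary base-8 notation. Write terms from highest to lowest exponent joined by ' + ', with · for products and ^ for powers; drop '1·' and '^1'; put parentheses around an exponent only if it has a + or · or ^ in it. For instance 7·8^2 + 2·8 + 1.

5·8 + 3

step 0: 17 = 4^2 + 1; sub 5 for 4: 5^2 + 1; = 26; G_1 = 26−1 = 25
step 1: 25 = 5^2; sub 6 for 5: 6^2; = 36; G_2 = 36−1 = 35
step 2: 35 = 5·6 + 5; sub 7 for 6: 5·7 + 5; = 40; G_3 = 40−1 = 39
step 3: 39 = 5·7 + 4; sub 8 for 7: 5·8 + 4; = 44; G_4 = 44−1 = 43
step 4: 43 = 5·8 + 3; sub 9 for 8: 5·9 + 3; = 48; G_5 = 48−1 = 47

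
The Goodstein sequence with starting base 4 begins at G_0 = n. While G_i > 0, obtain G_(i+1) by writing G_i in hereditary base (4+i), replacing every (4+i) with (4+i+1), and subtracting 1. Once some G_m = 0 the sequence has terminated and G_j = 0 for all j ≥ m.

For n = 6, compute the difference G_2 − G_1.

i=0: 6 = 4 + 2 (b=4); 4→5: 5 + 2 = 7; 7−1 = 6
i=1: 6 = 5 + 1 (b=5); 5→6: 6 + 1 = 7; 7−1 = 6

0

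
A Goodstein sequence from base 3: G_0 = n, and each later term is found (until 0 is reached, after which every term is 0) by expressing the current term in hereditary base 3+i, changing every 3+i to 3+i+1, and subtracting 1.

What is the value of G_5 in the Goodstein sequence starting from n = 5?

G_0 = 5. HB_3(5) = 3 + 2. Bump = 6. G_1 = 5.
G_1 = 5. HB_4(5) = 4 + 1. Bump = 6. G_2 = 5.
G_2 = 5. HB_5(5) = 5. Bump = 6. G_3 = 5.
G_3 = 5. HB_6(5) = 5. Bump = 5. G_4 = 4.
G_4 = 4. HB_7(4) = 4. Bump = 4. G_5 = 3.
G_5 = 3. HB_8(3) = 3. Bump = 3. G_6 = 2.

3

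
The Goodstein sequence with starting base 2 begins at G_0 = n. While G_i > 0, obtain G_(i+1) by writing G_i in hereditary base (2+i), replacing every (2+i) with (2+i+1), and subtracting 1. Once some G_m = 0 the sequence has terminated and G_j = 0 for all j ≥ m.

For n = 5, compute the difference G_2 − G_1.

228

base 2: 5 = 2^2 + 1; at 3: 3^3 + 1 = 28; next = 27
base 3: 27 = 3^3; at 4: 4^4 = 256; next = 255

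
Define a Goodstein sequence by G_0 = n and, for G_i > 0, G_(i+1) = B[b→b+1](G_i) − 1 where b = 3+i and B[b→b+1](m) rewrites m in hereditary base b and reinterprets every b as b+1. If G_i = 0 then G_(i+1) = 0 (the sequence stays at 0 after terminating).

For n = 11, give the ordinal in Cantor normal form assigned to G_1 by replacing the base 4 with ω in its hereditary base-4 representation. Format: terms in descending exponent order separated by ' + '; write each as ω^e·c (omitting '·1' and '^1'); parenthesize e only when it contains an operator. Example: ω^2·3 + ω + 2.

ω^2 + 1

base 3: 11 = 3^2 + 2; at 4: 4^2 + 2 = 18; next = 17
base 4: 17 = 4^2 + 1; at 5: 5^2 + 1 = 26; next = 25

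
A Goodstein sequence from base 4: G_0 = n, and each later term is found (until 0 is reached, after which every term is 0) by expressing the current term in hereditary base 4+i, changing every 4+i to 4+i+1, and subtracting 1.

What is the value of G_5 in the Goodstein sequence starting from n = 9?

11

9 —HB4→ 2·4 + 1 —bump→ 2·5 + 1 = 11 —(−1)→ 10
10 —HB5→ 2·5 —bump→ 2·6 = 12 —(−1)→ 11
11 —HB6→ 6 + 5 —bump→ 7 + 5 = 12 —(−1)→ 11
11 —HB7→ 7 + 4 —bump→ 8 + 4 = 12 —(−1)→ 11
11 —HB8→ 8 + 3 —bump→ 9 + 3 = 12 —(−1)→ 11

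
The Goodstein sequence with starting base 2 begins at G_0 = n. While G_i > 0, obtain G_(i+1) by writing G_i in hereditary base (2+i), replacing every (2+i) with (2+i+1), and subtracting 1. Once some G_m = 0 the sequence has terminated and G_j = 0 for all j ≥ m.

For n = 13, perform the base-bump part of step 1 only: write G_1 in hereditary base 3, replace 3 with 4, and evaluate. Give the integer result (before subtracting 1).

1280

G_0 = 13. HB_2(13) = 2^(2 + 1) + 2^2 + 1. Bump = 109. G_1 = 108.
G_1 = 108. HB_3(108) = 3^(3 + 1) + 3^3. Bump = 1280. G_2 = 1279.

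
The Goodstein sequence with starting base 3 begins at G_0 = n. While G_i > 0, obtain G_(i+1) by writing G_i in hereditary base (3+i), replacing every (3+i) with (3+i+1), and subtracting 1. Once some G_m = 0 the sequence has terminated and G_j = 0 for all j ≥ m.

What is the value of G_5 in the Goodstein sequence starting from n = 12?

(0) 12|_3 = 3^2 + 3 ↦ 4^2 + 4|_4 = 20 ⇒ 19
(1) 19|_4 = 4^2 + 3 ↦ 5^2 + 3|_5 = 28 ⇒ 27
(2) 27|_5 = 5^2 + 2 ↦ 6^2 + 2|_6 = 38 ⇒ 37
(3) 37|_6 = 6^2 + 1 ↦ 7^2 + 1|_7 = 50 ⇒ 49
(4) 49|_7 = 7^2 ↦ 8^2|_8 = 64 ⇒ 63
(5) 63|_8 = 7·8 + 7 ↦ 7·9 + 7|_9 = 70 ⇒ 69

63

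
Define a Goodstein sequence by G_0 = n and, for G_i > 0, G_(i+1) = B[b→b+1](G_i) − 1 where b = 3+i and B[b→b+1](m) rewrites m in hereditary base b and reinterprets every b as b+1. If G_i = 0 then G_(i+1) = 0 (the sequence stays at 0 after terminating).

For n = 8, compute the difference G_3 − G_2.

1

step 0: 8 = 2·3 + 2; sub 4 for 3: 2·4 + 2; = 10; G_1 = 10−1 = 9
step 1: 9 = 2·4 + 1; sub 5 for 4: 2·5 + 1; = 11; G_2 = 11−1 = 10
step 2: 10 = 2·5; sub 6 for 5: 2·6; = 12; G_3 = 12−1 = 11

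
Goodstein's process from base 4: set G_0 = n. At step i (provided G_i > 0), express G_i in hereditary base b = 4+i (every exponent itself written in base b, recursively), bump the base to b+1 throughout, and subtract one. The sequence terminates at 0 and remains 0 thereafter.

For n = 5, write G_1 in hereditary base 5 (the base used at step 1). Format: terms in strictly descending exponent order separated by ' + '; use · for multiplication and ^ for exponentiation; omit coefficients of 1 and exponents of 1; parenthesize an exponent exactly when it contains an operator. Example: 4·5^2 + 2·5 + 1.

[0] 5 ≡ 4 + 1 (base 4). Lift 5: 6. −1: 5.
[1] 5 ≡ 5 (base 5). Lift 6: 6. −1: 5.

5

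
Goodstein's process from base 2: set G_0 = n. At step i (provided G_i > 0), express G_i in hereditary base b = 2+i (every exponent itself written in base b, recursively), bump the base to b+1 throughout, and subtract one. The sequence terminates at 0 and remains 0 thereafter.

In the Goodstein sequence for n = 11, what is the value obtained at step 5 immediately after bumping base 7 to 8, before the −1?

134217728

G_0 = 11. HB_2(11) = 2^(2 + 1) + 2 + 1. Bump = 85. G_1 = 84.
G_1 = 84. HB_3(84) = 3^(3 + 1) + 3. Bump = 1028. G_2 = 1027.
G_2 = 1027. HB_4(1027) = 4^(4 + 1) + 3. Bump = 15628. G_3 = 15627.
G_3 = 15627. HB_5(15627) = 5^(5 + 1) + 2. Bump = 279938. G_4 = 279937.
G_4 = 279937. HB_6(279937) = 6^(6 + 1) + 1. Bump = 5764802. G_5 = 5764801.
G_5 = 5764801. HB_7(5764801) = 7^(7 + 1). Bump = 134217728. G_6 = 134217727.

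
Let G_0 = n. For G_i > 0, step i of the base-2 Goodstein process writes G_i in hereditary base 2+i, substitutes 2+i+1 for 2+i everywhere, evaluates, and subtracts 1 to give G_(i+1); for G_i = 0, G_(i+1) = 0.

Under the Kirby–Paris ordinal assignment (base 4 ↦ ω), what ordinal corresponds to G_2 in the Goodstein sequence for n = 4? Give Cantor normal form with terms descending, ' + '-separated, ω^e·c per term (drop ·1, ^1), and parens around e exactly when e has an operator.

G_0=4  [base 2] 2^2  →[2↦3]→  3^3 = 27  −1 ⇒ G_1=26
G_1=26  [base 3] 2·3^2 + 2·3 + 2  →[3↦4]→  2·4^2 + 2·4 + 2 = 42  −1 ⇒ G_2=41

ω^2·2 + ω·2 + 1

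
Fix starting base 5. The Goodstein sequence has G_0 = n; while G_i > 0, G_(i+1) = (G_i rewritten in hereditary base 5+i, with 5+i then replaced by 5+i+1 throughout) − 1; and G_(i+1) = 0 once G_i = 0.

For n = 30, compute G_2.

53

base 5: 30 = 5^2 + 5; at 6: 6^2 + 6 = 42; next = 41
base 6: 41 = 6^2 + 5; at 7: 7^2 + 5 = 54; next = 53
base 7: 53 = 7^2 + 4; at 8: 8^2 + 4 = 68; next = 67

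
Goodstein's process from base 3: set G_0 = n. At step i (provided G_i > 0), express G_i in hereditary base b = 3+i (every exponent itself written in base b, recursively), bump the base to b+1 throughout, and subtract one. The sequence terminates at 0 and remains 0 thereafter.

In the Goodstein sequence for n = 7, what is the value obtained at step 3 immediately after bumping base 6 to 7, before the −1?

G_0 = 7. HB_3(7) = 2·3 + 1. Bump = 9. G_1 = 8.
G_1 = 8. HB_4(8) = 2·4. Bump = 10. G_2 = 9.
G_2 = 9. HB_5(9) = 5 + 4. Bump = 10. G_3 = 9.
G_3 = 9. HB_6(9) = 6 + 3. Bump = 10. G_4 = 9.

10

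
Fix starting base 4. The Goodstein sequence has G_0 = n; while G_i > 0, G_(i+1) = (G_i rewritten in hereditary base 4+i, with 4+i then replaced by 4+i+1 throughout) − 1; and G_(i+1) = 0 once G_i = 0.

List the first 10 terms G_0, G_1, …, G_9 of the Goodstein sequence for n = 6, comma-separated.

G_0 = 6. HB_4(6) = 4 + 2. Bump = 7. G_1 = 6.
G_1 = 6. HB_5(6) = 5 + 1. Bump = 7. G_2 = 6.
G_2 = 6. HB_6(6) = 6. Bump = 7. G_3 = 6.
G_3 = 6. HB_7(6) = 6. Bump = 6. G_4 = 5.
G_4 = 5. HB_8(5) = 5. Bump = 5. G_5 = 4.
G_5 = 4. HB_9(4) = 4. Bump = 4. G_6 = 3.
G_6 = 3. HB_10(3) = 3. Bump = 3. G_7 = 2.
G_7 = 2. HB_11(2) = 2. Bump = 2. G_8 = 1.
G_8 = 1. HB_12(1) = 1. Bump = 1. G_9 = 0.

6, 6, 6, 6, 5, 4, 3, 2, 1, 0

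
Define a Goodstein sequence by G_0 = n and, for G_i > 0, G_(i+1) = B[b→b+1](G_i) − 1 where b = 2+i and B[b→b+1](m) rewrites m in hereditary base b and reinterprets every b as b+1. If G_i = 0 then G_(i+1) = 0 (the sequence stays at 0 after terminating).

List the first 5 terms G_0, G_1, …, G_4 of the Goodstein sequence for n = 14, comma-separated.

14, 110, 1281, 18750, 326591

i=0: 14 = 2^(2 + 1) + 2^2 + 2 (b=2); 2→3: 3^(3 + 1) + 3^3 + 3 = 111; 111−1 = 110
i=1: 110 = 3^(3 + 1) + 3^3 + 2 (b=3); 3→4: 4^(4 + 1) + 4^4 + 2 = 1282; 1282−1 = 1281
i=2: 1281 = 4^(4 + 1) + 4^4 + 1 (b=4); 4→5: 5^(5 + 1) + 5^5 + 1 = 18751; 18751−1 = 18750
i=3: 18750 = 5^(5 + 1) + 5^5 (b=5); 5→6: 6^(6 + 1) + 6^6 = 326592; 326592−1 = 326591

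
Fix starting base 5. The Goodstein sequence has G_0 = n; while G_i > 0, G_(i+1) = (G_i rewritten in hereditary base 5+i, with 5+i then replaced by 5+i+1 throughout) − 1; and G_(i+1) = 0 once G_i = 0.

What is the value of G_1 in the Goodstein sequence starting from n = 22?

25

[0] 22 ≡ 4·5 + 2 (base 5). Lift 6: 26. −1: 25.
[1] 25 ≡ 4·6 + 1 (base 6). Lift 7: 29. −1: 28.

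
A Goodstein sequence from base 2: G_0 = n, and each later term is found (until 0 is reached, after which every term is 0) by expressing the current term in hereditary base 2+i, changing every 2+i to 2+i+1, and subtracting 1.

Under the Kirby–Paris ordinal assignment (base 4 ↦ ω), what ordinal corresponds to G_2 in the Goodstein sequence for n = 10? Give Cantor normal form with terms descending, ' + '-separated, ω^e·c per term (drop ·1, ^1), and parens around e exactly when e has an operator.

ω^(ω + 1) + 1

base 2: 10 = 2^(2 + 1) + 2; at 3: 3^(3 + 1) + 3 = 84; next = 83
base 3: 83 = 3^(3 + 1) + 2; at 4: 4^(4 + 1) + 2 = 1026; next = 1025
base 4: 1025 = 4^(4 + 1) + 1; at 5: 5^(5 + 1) + 1 = 15626; next = 15625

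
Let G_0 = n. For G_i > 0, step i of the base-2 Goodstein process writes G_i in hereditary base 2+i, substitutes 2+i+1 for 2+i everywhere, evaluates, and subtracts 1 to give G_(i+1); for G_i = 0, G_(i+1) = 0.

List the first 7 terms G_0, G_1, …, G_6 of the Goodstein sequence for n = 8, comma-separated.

i=0: 8 = 2^(2 + 1) (b=2); 2→3: 3^(3 + 1) = 81; 81−1 = 80
i=1: 80 = 2·3^3 + 2·3^2 + 2·3 + 2 (b=3); 3→4: 2·4^4 + 2·4^2 + 2·4 + 2 = 554; 554−1 = 553
i=2: 553 = 2·4^4 + 2·4^2 + 2·4 + 1 (b=4); 4→5: 2·5^5 + 2·5^2 + 2·5 + 1 = 6311; 6311−1 = 6310
i=3: 6310 = 2·5^5 + 2·5^2 + 2·5 (b=5); 5→6: 2·6^6 + 2·6^2 + 2·6 = 93396; 93396−1 = 93395
i=4: 93395 = 2·6^6 + 2·6^2 + 6 + 5 (b=6); 6→7: 2·7^7 + 2·7^2 + 7 + 5 = 1647196; 1647196−1 = 1647195
i=5: 1647195 = 2·7^7 + 2·7^2 + 7 + 4 (b=7); 7→8: 2·8^8 + 2·8^2 + 8 + 4 = 33554572; 33554572−1 = 33554571

8, 80, 553, 6310, 93395, 1647195, 33554571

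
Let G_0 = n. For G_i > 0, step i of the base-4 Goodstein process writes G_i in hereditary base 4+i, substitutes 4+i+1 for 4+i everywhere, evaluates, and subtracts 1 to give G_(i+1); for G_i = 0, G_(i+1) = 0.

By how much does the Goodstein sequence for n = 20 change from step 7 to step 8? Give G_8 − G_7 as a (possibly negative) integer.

8

step 0: 20 = 4^2 + 4; sub 5 for 4: 5^2 + 5; = 30; G_1 = 30−1 = 29
step 1: 29 = 5^2 + 4; sub 6 for 5: 6^2 + 4; = 40; G_2 = 40−1 = 39
step 2: 39 = 6^2 + 3; sub 7 for 6: 7^2 + 3; = 52; G_3 = 52−1 = 51
step 3: 51 = 7^2 + 2; sub 8 for 7: 8^2 + 2; = 66; G_4 = 66−1 = 65
step 4: 65 = 8^2 + 1; sub 9 for 8: 9^2 + 1; = 82; G_5 = 82−1 = 81
step 5: 81 = 9^2; sub 10 for 9: 10^2; = 100; G_6 = 100−1 = 99
step 6: 99 = 9·10 + 9; sub 11 for 10: 9·11 + 9; = 108; G_7 = 108−1 = 107
step 7: 107 = 9·11 + 8; sub 12 for 11: 9·12 + 8; = 116; G_8 = 116−1 = 115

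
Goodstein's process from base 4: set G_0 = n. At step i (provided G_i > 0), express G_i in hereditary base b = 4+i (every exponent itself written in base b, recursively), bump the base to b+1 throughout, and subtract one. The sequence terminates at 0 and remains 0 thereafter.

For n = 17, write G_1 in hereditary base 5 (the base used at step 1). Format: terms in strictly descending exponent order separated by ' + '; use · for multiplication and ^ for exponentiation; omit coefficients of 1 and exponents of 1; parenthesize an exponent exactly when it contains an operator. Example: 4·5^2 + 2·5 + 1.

G_0=17  [base 4] 4^2 + 1  →[4↦5]→  5^2 + 1 = 26  −1 ⇒ G_1=25
G_1=25  [base 5] 5^2  →[5↦6]→  6^2 = 36  −1 ⇒ G_2=35

5^2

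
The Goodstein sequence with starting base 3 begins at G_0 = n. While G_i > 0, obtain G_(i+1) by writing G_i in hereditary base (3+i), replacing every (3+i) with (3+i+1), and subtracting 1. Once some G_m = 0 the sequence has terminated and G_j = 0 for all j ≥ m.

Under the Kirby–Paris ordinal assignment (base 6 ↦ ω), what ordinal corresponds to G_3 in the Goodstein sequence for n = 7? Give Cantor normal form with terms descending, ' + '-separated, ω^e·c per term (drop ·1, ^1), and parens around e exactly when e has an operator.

7 —HB3→ 2·3 + 1 —bump→ 2·4 + 1 = 9 —(−1)→ 8
8 —HB4→ 2·4 —bump→ 2·5 = 10 —(−1)→ 9
9 —HB5→ 5 + 4 —bump→ 6 + 4 = 10 —(−1)→ 9
9 —HB6→ 6 + 3 —bump→ 7 + 3 = 10 —(−1)→ 9

ω + 3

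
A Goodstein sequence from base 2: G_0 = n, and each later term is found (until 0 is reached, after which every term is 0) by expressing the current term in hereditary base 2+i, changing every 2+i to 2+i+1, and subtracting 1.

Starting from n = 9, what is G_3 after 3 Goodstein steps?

9842

9 —HB2→ 2^(2 + 1) + 1 —bump→ 3^(3 + 1) + 1 = 82 —(−1)→ 81
81 —HB3→ 3^(3 + 1) —bump→ 4^(4 + 1) = 1024 —(−1)→ 1023
1023 —HB4→ 3·4^4 + 3·4^3 + 3·4^2 + 3·4 + 3 —bump→ 3·5^5 + 3·5^3 + 3·5^2 + 3·5 + 3 = 9843 —(−1)→ 9842
9842 —HB5→ 3·5^5 + 3·5^3 + 3·5^2 + 3·5 + 2 —bump→ 3·6^6 + 3·6^3 + 3·6^2 + 3·6 + 2 = 140744 —(−1)→ 140743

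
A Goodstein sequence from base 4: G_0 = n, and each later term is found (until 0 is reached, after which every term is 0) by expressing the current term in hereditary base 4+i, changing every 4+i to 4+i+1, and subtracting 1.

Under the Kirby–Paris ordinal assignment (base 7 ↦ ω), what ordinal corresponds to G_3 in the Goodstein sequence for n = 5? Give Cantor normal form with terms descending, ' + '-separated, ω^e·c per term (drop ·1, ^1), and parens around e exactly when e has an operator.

5 —HB4→ 4 + 1 —bump→ 5 + 1 = 6 —(−1)→ 5
5 —HB5→ 5 —bump→ 6 = 6 —(−1)→ 5
5 —HB6→ 5 —bump→ 5 = 5 —(−1)→ 4
4 —HB7→ 4 —bump→ 4 = 4 —(−1)→ 3

4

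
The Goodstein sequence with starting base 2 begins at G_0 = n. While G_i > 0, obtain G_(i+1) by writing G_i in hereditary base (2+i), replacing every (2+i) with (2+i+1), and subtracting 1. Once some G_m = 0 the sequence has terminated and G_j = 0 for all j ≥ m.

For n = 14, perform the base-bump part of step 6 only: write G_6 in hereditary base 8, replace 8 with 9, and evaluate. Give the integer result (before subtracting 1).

3487116549

[0] 14 ≡ 2^(2 + 1) + 2^2 + 2 (base 2). Lift 3: 111. −1: 110.
[1] 110 ≡ 3^(3 + 1) + 3^3 + 2 (base 3). Lift 4: 1282. −1: 1281.
[2] 1281 ≡ 4^(4 + 1) + 4^4 + 1 (base 4). Lift 5: 18751. −1: 18750.
[3] 18750 ≡ 5^(5 + 1) + 5^5 (base 5). Lift 6: 326592. −1: 326591.
[4] 326591 ≡ 6^(6 + 1) + 5·6^5 + 5·6^4 + 5·6^3 + 5·6^2 + 5·6 + 5 (base 6). Lift 7: 5862841. −1: 5862840.
[5] 5862840 ≡ 7^(7 + 1) + 5·7^5 + 5·7^4 + 5·7^3 + 5·7^2 + 5·7 + 4 (base 7). Lift 8: 134404972. −1: 134404971.
[6] 134404971 ≡ 8^(8 + 1) + 5·8^5 + 5·8^4 + 5·8^3 + 5·8^2 + 5·8 + 3 (base 8). Lift 9: 3487116549. −1: 3487116548.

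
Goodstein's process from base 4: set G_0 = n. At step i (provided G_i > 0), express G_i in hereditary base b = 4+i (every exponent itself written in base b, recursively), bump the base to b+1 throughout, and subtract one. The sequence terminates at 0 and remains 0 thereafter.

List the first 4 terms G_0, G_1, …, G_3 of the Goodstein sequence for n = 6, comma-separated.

6, 6, 6, 6

base 4: 6 = 4 + 2; at 5: 5 + 2 = 7; next = 6
base 5: 6 = 5 + 1; at 6: 6 + 1 = 7; next = 6
base 6: 6 = 6; at 7: 7 = 7; next = 6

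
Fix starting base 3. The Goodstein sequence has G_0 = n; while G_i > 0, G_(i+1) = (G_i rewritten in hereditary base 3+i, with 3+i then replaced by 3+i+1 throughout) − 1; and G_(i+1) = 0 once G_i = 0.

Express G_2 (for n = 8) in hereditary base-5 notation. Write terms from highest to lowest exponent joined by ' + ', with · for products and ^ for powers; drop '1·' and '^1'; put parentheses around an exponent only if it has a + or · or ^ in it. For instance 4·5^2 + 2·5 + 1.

base 3: 8 = 2·3 + 2; at 4: 2·4 + 2 = 10; next = 9
base 4: 9 = 2·4 + 1; at 5: 2·5 + 1 = 11; next = 10

2·5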